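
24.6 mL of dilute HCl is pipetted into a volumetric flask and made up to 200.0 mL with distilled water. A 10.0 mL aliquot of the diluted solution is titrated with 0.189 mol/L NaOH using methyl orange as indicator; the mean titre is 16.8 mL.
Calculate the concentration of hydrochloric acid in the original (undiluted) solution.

HCl + NaOH → NaCl + H2O
n(NaOH) = 0.0168 × 0.189 = 3.18 × 10^-3 mol
n(HCl) in the aliquot = 3.18 × 10^-3 mol (1:1 ratio)
[HCl]_dilute = 3.18 × 10^-3 / 0.0100 = 0.318 mol/L
Dilution factor = 200.0 / 24.6 = 8.130
[HCl]_stock = 0.318 × 8.130 = 2.58 mol/L

2.58 mol/L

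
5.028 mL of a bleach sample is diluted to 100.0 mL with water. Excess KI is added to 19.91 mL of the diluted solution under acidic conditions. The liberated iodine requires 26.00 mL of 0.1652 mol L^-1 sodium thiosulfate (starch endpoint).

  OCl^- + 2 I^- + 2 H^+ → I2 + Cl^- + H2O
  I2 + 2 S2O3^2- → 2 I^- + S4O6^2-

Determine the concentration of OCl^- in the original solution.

2.145 mol/L

n(S2O3^2-) = 0.02600 × 0.1652 = 4.295 × 10^-3 mol
n(I2) = n(S2O3^2-)/2 = 2.148 × 10^-3 mol
n(OCl^-) in the aliquot = 2.148 × 10^-3 mol (1:1 ratio)
[OCl^-]_dilute = 2.148 × 10^-3 / 0.01991 = 0.1079 mol/L
[OCl^-]_original = 0.1079 × 100.0/5.028 = 2.145 mol/L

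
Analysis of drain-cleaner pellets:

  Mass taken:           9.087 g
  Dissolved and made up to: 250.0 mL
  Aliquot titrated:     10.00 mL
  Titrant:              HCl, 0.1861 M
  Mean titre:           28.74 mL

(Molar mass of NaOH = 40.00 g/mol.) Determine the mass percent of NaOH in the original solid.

58.86 %

NaOH + HCl → NaCl + H2O
n(HCl) per titration = 0.02874 × 0.1861 = 5.349 × 10^-3 mol
n(NaOH) in each aliquot = 5.349 × 10^-3 mol (1:1 ratio)
n(NaOH) in the whole flask = 5.349 × 10^-3 × 250.0/10.00 = 0.1337 mol
mass of NaOH = 0.1337 × 40.00 = 5.349 g
% NaOH = 5.349 / 9.087 × 100 = 58.86 %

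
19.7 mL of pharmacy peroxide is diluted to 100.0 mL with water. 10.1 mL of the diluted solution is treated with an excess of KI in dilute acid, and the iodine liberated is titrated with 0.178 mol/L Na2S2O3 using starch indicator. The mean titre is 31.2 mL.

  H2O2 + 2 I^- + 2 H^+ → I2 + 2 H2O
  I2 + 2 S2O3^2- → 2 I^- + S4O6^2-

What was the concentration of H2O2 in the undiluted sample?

n(S2O3^2-) = 0.0312 × 0.178 = 5.55 × 10^-3 mol
n(I2) = n(S2O3^2-)/2 = 2.78 × 10^-3 mol
n(H2O2) in the aliquot = 2.78 × 10^-3 mol (1:1 ratio)
[H2O2]_dilute = 2.78 × 10^-3 / 0.0101 = 0.275 mol/L
[H2O2]_original = 0.275 × 100.0/19.7 = 1.40 mol/L

1.40 mol/L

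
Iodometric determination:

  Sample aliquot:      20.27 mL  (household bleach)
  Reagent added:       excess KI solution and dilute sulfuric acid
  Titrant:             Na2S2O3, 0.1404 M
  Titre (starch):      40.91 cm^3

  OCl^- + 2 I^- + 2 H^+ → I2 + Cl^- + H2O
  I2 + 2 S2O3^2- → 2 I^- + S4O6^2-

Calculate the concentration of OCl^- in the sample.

n(S2O3^2-) = 0.04091 × 0.1404 = 5.744 × 10^-3 mol
n(I2) = n(S2O3^2-)/2 = 2.872 × 10^-3 mol
n(OCl^-) in the aliquot = 2.872 × 10^-3 mol (1:1 ratio)
[OCl^-] = 2.872 × 10^-3 / 0.02027 = 0.1417 mol/L

0.1417 M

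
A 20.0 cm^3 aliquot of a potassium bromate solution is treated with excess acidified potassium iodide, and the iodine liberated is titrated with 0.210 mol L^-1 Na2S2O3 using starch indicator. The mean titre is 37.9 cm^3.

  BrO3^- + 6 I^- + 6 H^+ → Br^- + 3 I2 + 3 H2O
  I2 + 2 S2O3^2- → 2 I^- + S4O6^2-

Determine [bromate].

0.0663 mol/L

n(S2O3^2-) = 0.0379 × 0.210 = 7.96 × 10^-3 mol
n(I2) = n(S2O3^2-)/2 = 3.98 × 10^-3 mol
From the 1:3 ratio, n(BrO3^-) in the aliquot = 1/3 × 3.98 × 10^-3 = 1.33 × 10^-3 mol
[BrO3^-] = 1.33 × 10^-3 / 0.0200 = 0.0663 mol/L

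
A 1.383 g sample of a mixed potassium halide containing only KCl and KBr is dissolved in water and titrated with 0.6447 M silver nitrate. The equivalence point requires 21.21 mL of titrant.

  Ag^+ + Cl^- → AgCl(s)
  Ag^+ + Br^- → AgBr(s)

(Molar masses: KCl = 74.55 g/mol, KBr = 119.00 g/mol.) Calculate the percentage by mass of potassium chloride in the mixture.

29.62 %

n(AgNO3) = 0.02121 × 0.6447 = 0.01367 mol
Let x = n(KCl), y = n(KBr).
Titrant: 1x + 1y = 0.01367;  mass: 74.55x + 119.00y = 1.383
Solving, x = 5.494 × 10^-3 mol, y = 8.180 × 10^-3 mol
mass of KCl = 5.494 × 10^-3 × 74.55 = 0.4096 g
% KCl = 0.4096 / 1.383 × 100 = 29.62 %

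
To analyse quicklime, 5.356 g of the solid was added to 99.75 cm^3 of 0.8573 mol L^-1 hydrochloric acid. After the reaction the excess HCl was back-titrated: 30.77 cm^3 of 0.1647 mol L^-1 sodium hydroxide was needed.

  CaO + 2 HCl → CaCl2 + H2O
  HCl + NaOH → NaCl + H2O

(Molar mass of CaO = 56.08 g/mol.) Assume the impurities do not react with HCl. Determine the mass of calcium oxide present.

2.256 g

n(HCl) added = 0.09975 × 0.8573 = 0.08552 mol
n(NaOH) used in back-titration = 0.03077 × 0.1647 = 5.068 × 10^-3 mol
n(HCl) left over = 5.068 × 10^-3 mol (1:1 ratio)
n(HCl) consumed by analyte = 0.08552 − 5.068 × 10^-3 = 0.08045 mol
From the 1:2 ratio, n(CaO) = 1/2 × 0.08045 = 0.04022 mol
mass of CaO = 0.04022 × 56.08 = 2.256 g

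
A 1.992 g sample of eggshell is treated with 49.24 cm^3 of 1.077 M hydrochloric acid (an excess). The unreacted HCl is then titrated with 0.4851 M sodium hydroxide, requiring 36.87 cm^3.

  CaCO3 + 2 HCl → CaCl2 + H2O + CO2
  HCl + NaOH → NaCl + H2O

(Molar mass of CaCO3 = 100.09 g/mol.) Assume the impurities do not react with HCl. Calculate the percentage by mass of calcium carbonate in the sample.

n(HCl) added = 0.04924 × 1.077 = 0.05303 mol
n(NaOH) used in back-titration = 0.03687 × 0.4851 = 0.01789 mol
n(HCl) left over = 0.01789 mol (1:1 ratio)
n(HCl) consumed by analyte = 0.05303 − 0.01789 = 0.03515 mol
From the 1:2 ratio, n(CaCO3) = 1/2 × 0.03515 = 0.01757 mol
mass of CaCO3 = 0.01757 × 100.09 = 1.759 g
% CaCO3 = 1.759 / 1.992 × 100 = 88.30 %

88.30 %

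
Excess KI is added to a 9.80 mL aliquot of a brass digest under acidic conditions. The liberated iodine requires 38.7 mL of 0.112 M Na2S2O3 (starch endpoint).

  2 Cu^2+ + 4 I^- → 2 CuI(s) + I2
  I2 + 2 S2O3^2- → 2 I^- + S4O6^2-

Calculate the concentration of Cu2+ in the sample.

n(S2O3^2-) = 0.0387 × 0.112 = 4.33 × 10^-3 mol
n(I2) = n(S2O3^2-)/2 = 2.17 × 10^-3 mol
From the 2:1 ratio, n(Cu2+) in the aliquot = 2/1 × 2.17 × 10^-3 = 4.33 × 10^-3 mol
[Cu2+] = 4.33 × 10^-3 / 0.00980 = 0.442 mol/L

0.442 M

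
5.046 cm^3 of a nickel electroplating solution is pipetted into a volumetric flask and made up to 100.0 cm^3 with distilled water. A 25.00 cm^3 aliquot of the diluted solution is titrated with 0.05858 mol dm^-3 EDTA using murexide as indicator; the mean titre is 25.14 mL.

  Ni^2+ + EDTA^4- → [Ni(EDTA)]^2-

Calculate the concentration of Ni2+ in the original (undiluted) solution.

n(EDTA) = 0.02514 × 0.05858 = 1.473 × 10^-3 mol
n(Ni2+) in the aliquot = 1.473 × 10^-3 mol (1:1 ratio)
[Ni2+]_dilute = 1.473 × 10^-3 / 0.02500 = 0.05891 mol/L
Dilution factor = 100.0 / 5.046 = 19.82
[Ni2+]_stock = 0.05891 × 19.82 = 1.167 mol/L

1.167 mol/L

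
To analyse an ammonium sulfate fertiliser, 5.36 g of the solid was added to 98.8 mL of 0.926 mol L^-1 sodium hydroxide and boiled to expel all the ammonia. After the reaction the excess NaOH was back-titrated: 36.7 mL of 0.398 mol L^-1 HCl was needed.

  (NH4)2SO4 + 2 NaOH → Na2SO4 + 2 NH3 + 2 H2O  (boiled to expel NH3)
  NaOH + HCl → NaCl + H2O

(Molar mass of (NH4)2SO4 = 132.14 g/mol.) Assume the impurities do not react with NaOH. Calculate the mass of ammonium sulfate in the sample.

n(NaOH) added = 0.0988 × 0.926 = 0.0915 mol
n(HCl) used in back-titration = 0.0367 × 0.398 = 0.0146 mol
n(NaOH) left over = 0.0146 mol (1:1 ratio)
n(NaOH) consumed by analyte = 0.0915 − 0.0146 = 0.0769 mol
From the 1:2 ratio, n((NH4)2SO4) = 1/2 × 0.0769 = 0.0384 mol
mass of (NH4)2SO4 = 0.0384 × 132.14 = 5.08 g

5.08 g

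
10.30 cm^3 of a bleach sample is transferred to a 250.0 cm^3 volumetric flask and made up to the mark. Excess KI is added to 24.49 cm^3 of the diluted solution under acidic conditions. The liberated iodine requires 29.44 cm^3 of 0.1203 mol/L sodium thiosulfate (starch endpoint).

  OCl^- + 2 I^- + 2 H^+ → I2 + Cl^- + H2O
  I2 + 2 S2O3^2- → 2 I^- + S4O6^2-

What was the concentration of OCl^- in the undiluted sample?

n(S2O3^2-) = 0.02944 × 0.1203 = 3.542 × 10^-3 mol
n(I2) = n(S2O3^2-)/2 = 1.771 × 10^-3 mol
n(OCl^-) in the aliquot = 1.771 × 10^-3 mol (1:1 ratio)
[OCl^-]_dilute = 1.771 × 10^-3 / 0.02449 = 0.07231 mol/L
[OCl^-]_original = 0.07231 × 250.0/10.30 = 1.755 mol/L

1.755 mol/L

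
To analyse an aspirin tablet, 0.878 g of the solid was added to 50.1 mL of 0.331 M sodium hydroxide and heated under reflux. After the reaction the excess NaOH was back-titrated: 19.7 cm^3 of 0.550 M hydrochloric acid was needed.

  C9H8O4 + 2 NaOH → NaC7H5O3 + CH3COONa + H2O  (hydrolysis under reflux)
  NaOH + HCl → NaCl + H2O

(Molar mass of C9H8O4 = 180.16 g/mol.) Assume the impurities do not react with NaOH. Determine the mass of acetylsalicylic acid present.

0.518 g

n(NaOH) added = 0.0501 × 0.331 = 0.0166 mol
n(HCl) used in back-titration = 0.0197 × 0.550 = 0.0108 mol
n(NaOH) left over = 0.0108 mol (1:1 ratio)
n(NaOH) consumed by analyte = 0.0166 − 0.0108 = 5.75 × 10^-3 mol
From the 1:2 ratio, n(C9H8O4) = 1/2 × 5.75 × 10^-3 = 2.87 × 10^-3 mol
mass of C9H8O4 = 2.87 × 10^-3 × 180.16 = 0.518 g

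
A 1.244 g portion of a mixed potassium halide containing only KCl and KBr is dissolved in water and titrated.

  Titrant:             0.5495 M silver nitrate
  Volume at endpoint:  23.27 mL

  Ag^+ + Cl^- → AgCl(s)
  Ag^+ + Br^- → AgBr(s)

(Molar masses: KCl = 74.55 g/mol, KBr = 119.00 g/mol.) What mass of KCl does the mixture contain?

n(AgNO3) = 0.02327 × 0.5495 = 0.01279 mol
Let x = n(KCl), y = n(KBr).
Titrant: 1x + 1y = 0.01279;  mass: 74.55x + 119.00y = 1.244
Solving, x = 6.246 × 10^-3 mol, y = 6.541 × 10^-3 mol
mass of KCl = 6.246 × 10^-3 × 74.55 = 0.4656 g

0.4656 g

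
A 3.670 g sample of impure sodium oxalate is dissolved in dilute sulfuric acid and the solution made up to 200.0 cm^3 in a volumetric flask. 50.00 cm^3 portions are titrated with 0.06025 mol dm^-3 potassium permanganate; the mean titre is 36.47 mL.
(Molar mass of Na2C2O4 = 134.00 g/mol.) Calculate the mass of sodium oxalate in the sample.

2 MnO4^- + 5 C2O4^2- + 16 H^+ → 2 Mn^2+ + 10 CO2 + 8 H2O
n(KMnO4) per titration = 0.03647 × 0.06025 = 2.197 × 10^-3 mol
From the 5:2 ratio, n(Na2C2O4) in each aliquot = 5/2 × 2.197 × 10^-3 = 5.493 × 10^-3 mol
n(Na2C2O4) in the whole flask = 5.493 × 10^-3 × 200.0/50.00 = 0.02197 mol
mass of Na2C2O4 = 0.02197 × 134.00 = 2.944 g

2.944 g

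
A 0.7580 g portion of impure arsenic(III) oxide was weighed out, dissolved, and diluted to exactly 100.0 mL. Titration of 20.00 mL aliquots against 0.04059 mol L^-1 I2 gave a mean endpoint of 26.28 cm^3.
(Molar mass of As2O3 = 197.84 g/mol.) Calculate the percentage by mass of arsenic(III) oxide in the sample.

As2O3 + 2 I2 + 2 H2O → As2O5 + 4 HI
n(I2) per titration = 0.02628 × 0.04059 = 1.067 × 10^-3 mol
From the 1:2 ratio, n(As2O3) in each aliquot = 1/2 × 1.067 × 10^-3 = 5.334 × 10^-4 mol
n(As2O3) in the whole flask = 5.334 × 10^-4 × 100.0/20.00 = 2.667 × 10^-3 mol
mass of As2O3 = 2.667 × 10^-3 × 197.84 = 0.5276 g
% As2O3 = 0.5276 / 0.7580 × 100 = 69.60 %

69.60 %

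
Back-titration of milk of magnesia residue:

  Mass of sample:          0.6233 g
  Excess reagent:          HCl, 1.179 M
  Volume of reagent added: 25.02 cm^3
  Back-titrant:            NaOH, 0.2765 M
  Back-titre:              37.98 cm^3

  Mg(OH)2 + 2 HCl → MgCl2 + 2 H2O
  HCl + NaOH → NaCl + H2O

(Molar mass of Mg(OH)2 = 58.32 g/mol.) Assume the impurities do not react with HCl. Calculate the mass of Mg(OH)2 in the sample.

n(HCl) added = 0.02502 × 1.179 = 0.02950 mol
n(NaOH) used in back-titration = 0.03798 × 0.2765 = 0.01050 mol
n(HCl) left over = 0.01050 mol (1:1 ratio)
n(HCl) consumed by analyte = 0.02950 − 0.01050 = 0.01900 mol
From the 1:2 ratio, n(Mg(OH)2) = 1/2 × 0.01900 = 9.499 × 10^-3 mol
mass of Mg(OH)2 = 9.499 × 10^-3 × 58.32 = 0.5540 g

0.5540 g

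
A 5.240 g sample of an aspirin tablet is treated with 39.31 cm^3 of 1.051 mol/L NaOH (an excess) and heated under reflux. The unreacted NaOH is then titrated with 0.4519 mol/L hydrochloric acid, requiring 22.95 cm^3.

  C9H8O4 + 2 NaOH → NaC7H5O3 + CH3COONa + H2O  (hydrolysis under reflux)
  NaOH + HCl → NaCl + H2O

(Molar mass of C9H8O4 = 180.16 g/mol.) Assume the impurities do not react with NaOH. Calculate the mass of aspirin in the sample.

2.787 g

n(NaOH) added = 0.03931 × 1.051 = 0.04131 mol
n(HCl) used in back-titration = 0.02295 × 0.4519 = 0.01037 mol
n(NaOH) left over = 0.01037 mol (1:1 ratio)
n(NaOH) consumed by analyte = 0.04131 − 0.01037 = 0.03094 mol
From the 1:2 ratio, n(C9H8O4) = 1/2 × 0.03094 = 0.01547 mol
mass of C9H8O4 = 0.01547 × 180.16 = 2.787 g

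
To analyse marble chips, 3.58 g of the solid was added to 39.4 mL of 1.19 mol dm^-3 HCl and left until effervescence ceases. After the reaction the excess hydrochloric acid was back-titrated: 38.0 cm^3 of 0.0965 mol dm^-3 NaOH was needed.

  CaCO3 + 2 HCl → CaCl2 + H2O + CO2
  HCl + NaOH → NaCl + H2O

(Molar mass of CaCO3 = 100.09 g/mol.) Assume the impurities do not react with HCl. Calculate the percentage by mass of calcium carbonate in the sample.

n(HCl) added = 0.0394 × 1.19 = 0.0469 mol
n(NaOH) used in back-titration = 0.0380 × 0.0965 = 3.67 × 10^-3 mol
n(HCl) left over = 3.67 × 10^-3 mol (1:1 ratio)
n(HCl) consumed by analyte = 0.0469 − 3.67 × 10^-3 = 0.0432 mol
From the 1:2 ratio, n(CaCO3) = 1/2 × 0.0432 = 0.0216 mol
mass of CaCO3 = 0.0216 × 100.09 = 2.16 g
% CaCO3 = 2.16 / 3.58 × 100 = 60.4 %

60.4 %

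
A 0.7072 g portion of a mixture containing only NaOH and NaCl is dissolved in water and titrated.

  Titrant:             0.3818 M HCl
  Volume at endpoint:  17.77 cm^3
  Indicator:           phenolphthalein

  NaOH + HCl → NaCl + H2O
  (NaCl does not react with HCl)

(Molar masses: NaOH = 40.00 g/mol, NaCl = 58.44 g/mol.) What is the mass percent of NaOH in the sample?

n(HCl) = 0.01777 × 0.3818 = 6.785 × 10^-3 mol
Let x = n(NaOH), y = n(NaCl).
Titrant: 1x = 6.785 × 10^-3;  mass: 40.00x + 58.44y = 0.7072
Solving, x = 6.785 × 10^-3 mol, y = 7.458 × 10^-3 mol
mass of NaOH = 6.785 × 10^-3 × 40.00 = 0.2714 g
% NaOH = 0.2714 / 0.7072 × 100 = 38.37 %

38.37 %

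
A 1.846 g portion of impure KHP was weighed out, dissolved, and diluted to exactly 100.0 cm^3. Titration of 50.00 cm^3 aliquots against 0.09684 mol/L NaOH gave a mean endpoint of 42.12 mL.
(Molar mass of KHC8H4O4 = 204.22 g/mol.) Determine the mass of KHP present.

KHC8H4O4 + NaOH → KNaC8H4O4 + H2O
n(NaOH) per titration = 0.04212 × 0.09684 = 4.079 × 10^-3 mol
n(KHC8H4O4) in each aliquot = 4.079 × 10^-3 mol (1:1 ratio)
n(KHC8H4O4) in the whole flask = 4.079 × 10^-3 × 100.0/50.00 = 8.158 × 10^-3 mol
mass of KHC8H4O4 = 8.158 × 10^-3 × 204.22 = 1.666 g

1.666 g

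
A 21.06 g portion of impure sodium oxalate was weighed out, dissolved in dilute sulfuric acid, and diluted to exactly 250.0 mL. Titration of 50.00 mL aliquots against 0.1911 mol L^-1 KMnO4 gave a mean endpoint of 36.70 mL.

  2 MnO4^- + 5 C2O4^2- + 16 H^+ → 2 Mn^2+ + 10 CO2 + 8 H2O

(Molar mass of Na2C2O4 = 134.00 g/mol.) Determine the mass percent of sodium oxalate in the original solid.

55.78 %

n(KMnO4) per titration = 0.03670 × 0.1911 = 7.013 × 10^-3 mol
From the 5:2 ratio, n(Na2C2O4) in each aliquot = 5/2 × 7.013 × 10^-3 = 0.01753 mol
n(Na2C2O4) in the whole flask = 0.01753 × 250.0/50.00 = 0.08767 mol
mass of Na2C2O4 = 0.08767 × 134.00 = 11.75 g
% Na2C2O4 = 11.75 / 21.06 × 100 = 55.78 %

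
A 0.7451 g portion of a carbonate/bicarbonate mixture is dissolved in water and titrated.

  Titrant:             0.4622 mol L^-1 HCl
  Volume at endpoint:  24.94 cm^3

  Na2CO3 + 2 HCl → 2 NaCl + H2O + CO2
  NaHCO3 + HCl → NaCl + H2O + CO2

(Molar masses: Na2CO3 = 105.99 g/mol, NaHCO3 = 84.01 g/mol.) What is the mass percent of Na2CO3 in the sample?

n(HCl) = 0.02494 × 0.4622 = 0.01153 mol
Let x = n(Na2CO3), y = n(NaHCO3).
Titrant: 2x + 1y = 0.01153;  mass: 105.99x + 84.01y = 0.7451
Solving, x = 3.600 × 10^-3 mol, y = 4.327 × 10^-3 mol
mass of Na2CO3 = 3.600 × 10^-3 × 105.99 = 0.3816 g
% Na2CO3 = 0.3816 / 0.7451 × 100 = 51.21 %

51.21 %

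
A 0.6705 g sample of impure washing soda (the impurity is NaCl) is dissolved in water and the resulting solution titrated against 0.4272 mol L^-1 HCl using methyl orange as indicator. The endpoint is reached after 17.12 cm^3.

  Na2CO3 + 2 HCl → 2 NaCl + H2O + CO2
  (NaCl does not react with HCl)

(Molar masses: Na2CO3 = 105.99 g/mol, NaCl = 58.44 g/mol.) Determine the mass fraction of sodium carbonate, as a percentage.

57.81 %

n(HCl) = 0.01712 × 0.4272 = 7.314 × 10^-3 mol
Let x = n(Na2CO3), y = n(NaCl).
Titrant: 2x = 7.314 × 10^-3;  mass: 105.99x + 58.44y = 0.6705
Solving, x = 3.657 × 10^-3 mol, y = 4.841 × 10^-3 mol
mass of Na2CO3 = 3.657 × 10^-3 × 105.99 = 0.3876 g
% Na2CO3 = 0.3876 / 0.6705 × 100 = 57.81 %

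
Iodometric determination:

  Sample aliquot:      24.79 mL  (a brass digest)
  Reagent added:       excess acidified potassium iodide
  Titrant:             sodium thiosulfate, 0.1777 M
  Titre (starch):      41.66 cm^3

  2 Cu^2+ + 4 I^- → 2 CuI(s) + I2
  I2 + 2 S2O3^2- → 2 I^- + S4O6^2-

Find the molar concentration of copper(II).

n(S2O3^2-) = 0.04166 × 0.1777 = 7.403 × 10^-3 mol
n(I2) = n(S2O3^2-)/2 = 3.701 × 10^-3 mol
From the 2:1 ratio, n(Cu2+) in the aliquot = 2/1 × 3.701 × 10^-3 = 7.403 × 10^-3 mol
[Cu2+] = 7.403 × 10^-3 / 0.02479 = 0.2986 mol/L

0.2986 M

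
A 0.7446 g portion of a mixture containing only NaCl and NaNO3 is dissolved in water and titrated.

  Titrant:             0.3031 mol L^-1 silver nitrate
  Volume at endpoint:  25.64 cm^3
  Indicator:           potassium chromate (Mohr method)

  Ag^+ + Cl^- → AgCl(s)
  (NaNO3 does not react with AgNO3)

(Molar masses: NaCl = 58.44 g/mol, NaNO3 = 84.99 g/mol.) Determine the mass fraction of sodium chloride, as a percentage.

60.99 %

n(AgNO3) = 0.02564 × 0.3031 = 7.771 × 10^-3 mol
Let x = n(NaCl), y = n(NaNO3).
Titrant: 1x = 7.771 × 10^-3;  mass: 58.44x + 84.99y = 0.7446
Solving, x = 7.771 × 10^-3 mol, y = 3.417 × 10^-3 mol
mass of NaCl = 7.771 × 10^-3 × 58.44 = 0.4542 g
% NaCl = 0.4542 / 0.7446 × 100 = 60.99 %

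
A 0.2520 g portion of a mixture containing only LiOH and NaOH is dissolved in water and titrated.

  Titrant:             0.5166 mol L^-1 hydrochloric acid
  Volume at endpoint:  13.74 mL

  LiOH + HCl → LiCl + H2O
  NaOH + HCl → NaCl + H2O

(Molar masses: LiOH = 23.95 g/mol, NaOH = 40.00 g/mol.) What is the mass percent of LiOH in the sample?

n(HCl) = 0.01374 × 0.5166 = 7.098 × 10^-3 mol
Let x = n(LiOH), y = n(NaOH).
Titrant: 1x + 1y = 7.098 × 10^-3;  mass: 23.95x + 40.00y = 0.2520
Solving, x = 1.989 × 10^-3 mol, y = 5.109 × 10^-3 mol
mass of LiOH = 1.989 × 10^-3 × 23.95 = 0.04764 g
% LiOH = 0.04764 / 0.2520 × 100 = 18.90 %

18.90 %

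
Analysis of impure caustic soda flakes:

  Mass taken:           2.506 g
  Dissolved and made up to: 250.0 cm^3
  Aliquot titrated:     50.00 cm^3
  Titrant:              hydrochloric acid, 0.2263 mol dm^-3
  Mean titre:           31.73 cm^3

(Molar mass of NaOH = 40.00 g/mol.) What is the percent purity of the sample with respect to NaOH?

57.31 %

NaOH + HCl → NaCl + H2O
n(HCl) per titration = 0.03173 × 0.2263 = 7.180 × 10^-3 mol
n(NaOH) in each aliquot = 7.180 × 10^-3 mol (1:1 ratio)
n(NaOH) in the whole flask = 7.180 × 10^-3 × 250.0/50.00 = 0.03590 mol
mass of NaOH = 0.03590 × 40.00 = 1.436 g
% NaOH = 1.436 / 2.506 × 100 = 57.31 %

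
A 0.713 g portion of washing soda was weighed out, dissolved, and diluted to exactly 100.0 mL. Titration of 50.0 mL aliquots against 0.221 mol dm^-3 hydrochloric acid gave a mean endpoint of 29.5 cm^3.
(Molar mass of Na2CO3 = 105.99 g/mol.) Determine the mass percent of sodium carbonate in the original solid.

96.9 %

Na2CO3 + 2 HCl → 2 NaCl + H2O + CO2
n(HCl) per titration = 0.0295 × 0.221 = 6.52 × 10^-3 mol
From the 1:2 ratio, n(Na2CO3) in each aliquot = 1/2 × 6.52 × 10^-3 = 3.26 × 10^-3 mol
n(Na2CO3) in the whole flask = 3.26 × 10^-3 × 100.0/50.0 = 6.52 × 10^-3 mol
mass of Na2CO3 = 6.52 × 10^-3 × 105.99 = 0.691 g
% Na2CO3 = 0.691 / 0.713 × 100 = 96.9 %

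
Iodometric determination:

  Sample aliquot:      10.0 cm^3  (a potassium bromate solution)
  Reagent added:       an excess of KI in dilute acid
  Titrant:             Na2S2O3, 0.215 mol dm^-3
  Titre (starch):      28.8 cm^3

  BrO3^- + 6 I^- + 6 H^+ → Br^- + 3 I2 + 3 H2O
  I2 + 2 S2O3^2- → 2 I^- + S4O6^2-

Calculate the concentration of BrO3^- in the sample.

0.103 mol/L

n(S2O3^2-) = 0.0288 × 0.215 = 6.19 × 10^-3 mol
n(I2) = n(S2O3^2-)/2 = 3.10 × 10^-3 mol
From the 1:3 ratio, n(BrO3^-) in the aliquot = 1/3 × 3.10 × 10^-3 = 1.03 × 10^-3 mol
[BrO3^-] = 1.03 × 10^-3 / 0.0100 = 0.103 mol/L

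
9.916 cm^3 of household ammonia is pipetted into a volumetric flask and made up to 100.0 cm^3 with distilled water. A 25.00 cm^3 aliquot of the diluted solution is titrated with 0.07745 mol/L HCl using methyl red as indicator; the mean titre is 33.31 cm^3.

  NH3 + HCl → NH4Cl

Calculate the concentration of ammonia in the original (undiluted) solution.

n(HCl) = 0.03331 × 0.07745 = 2.580 × 10^-3 mol
n(NH3) in the aliquot = 2.580 × 10^-3 mol (1:1 ratio)
[NH3]_dilute = 2.580 × 10^-3 / 0.02500 = 0.1032 mol/L
Dilution factor = 100.0 / 9.916 = 10.08
[NH3]_stock = 0.1032 × 10.08 = 1.041 mol/L

1.041 mol/L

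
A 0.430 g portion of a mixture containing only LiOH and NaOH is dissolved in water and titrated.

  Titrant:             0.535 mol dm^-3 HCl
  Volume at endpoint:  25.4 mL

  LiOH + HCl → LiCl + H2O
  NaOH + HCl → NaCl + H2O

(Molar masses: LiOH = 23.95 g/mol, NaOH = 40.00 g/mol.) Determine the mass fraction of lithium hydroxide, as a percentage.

n(HCl) = 0.0254 × 0.535 = 0.0136 mol
Let x = n(LiOH), y = n(NaOH).
Titrant: 1x + 1y = 0.0136;  mass: 23.95x + 40.00y = 0.430
Solving, x = 7.08 × 10^-3 mol, y = 6.51 × 10^-3 mol
mass of LiOH = 7.08 × 10^-3 × 23.95 = 0.169 g
% LiOH = 0.169 / 0.430 × 100 = 39.4 %

39.4 %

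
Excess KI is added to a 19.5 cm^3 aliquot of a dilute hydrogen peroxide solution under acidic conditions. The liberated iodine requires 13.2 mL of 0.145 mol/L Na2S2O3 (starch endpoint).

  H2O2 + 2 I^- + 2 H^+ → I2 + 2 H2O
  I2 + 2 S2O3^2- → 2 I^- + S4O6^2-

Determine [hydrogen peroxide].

n(S2O3^2-) = 0.0132 × 0.145 = 1.91 × 10^-3 mol
n(I2) = n(S2O3^2-)/2 = 9.57 × 10^-4 mol
n(H2O2) in the aliquot = 9.57 × 10^-4 mol (1:1 ratio)
[H2O2] = 9.57 × 10^-4 / 0.0195 = 0.0491 mol/L

0.0491 mol/L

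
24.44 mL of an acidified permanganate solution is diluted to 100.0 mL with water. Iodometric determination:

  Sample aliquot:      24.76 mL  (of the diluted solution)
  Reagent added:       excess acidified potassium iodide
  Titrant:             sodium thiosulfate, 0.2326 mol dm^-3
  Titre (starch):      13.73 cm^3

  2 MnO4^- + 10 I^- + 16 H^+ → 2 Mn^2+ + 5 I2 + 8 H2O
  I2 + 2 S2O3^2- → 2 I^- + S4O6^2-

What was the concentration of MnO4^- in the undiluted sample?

0.1056 mol/L

n(S2O3^2-) = 0.01373 × 0.2326 = 3.194 × 10^-3 mol
n(I2) = n(S2O3^2-)/2 = 1.597 × 10^-3 mol
From the 2:5 ratio, n(MnO4^-) in the aliquot = 2/5 × 1.597 × 10^-3 = 6.387 × 10^-4 mol
[MnO4^-]_dilute = 6.387 × 10^-4 / 0.02476 = 0.02580 mol/L
[MnO4^-]_original = 0.02580 × 100.0/24.44 = 0.1056 mol/L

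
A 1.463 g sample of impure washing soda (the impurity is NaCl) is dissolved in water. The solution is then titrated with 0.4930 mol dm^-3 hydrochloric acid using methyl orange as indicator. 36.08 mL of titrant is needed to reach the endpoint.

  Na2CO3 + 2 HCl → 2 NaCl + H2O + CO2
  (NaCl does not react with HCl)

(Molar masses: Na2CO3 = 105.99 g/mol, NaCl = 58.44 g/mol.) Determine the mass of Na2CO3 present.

0.9426 g

n(HCl) = 0.03608 × 0.4930 = 0.01779 mol
Let x = n(Na2CO3), y = n(NaCl).
Titrant: 2x = 0.01779;  mass: 105.99x + 58.44y = 1.463
Solving, x = 8.894 × 10^-3 mol, y = 8.904 × 10^-3 mol
mass of Na2CO3 = 8.894 × 10^-3 × 105.99 = 0.9426 g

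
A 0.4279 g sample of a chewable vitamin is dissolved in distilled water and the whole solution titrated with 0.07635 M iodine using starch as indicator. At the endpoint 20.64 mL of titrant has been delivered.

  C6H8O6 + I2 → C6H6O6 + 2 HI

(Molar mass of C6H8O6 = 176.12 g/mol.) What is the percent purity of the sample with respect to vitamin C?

64.86 %

n(I2) = 0.02064 L × 0.07635 mol/L = 1.576 × 10^-3 mol
n(C6H8O6) = 1.576 × 10^-3 mol (1:1 ratio)
mass of C6H8O6 = 1.576 × 10^-3 × 176.12 g/mol = 0.2775 g
% C6H8O6 = 0.2775 / 0.4279 × 100 = 64.86 %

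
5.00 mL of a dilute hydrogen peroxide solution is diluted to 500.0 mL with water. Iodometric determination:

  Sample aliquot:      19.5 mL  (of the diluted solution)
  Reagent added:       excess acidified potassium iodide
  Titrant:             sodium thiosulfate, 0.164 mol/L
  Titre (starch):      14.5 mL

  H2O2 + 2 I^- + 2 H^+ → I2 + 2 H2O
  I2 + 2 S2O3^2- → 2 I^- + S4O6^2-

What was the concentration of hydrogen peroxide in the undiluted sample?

n(S2O3^2-) = 0.0145 × 0.164 = 2.38 × 10^-3 mol
n(I2) = n(S2O3^2-)/2 = 1.19 × 10^-3 mol
n(H2O2) in the aliquot = 1.19 × 10^-3 mol (1:1 ratio)
[H2O2]_dilute = 1.19 × 10^-3 / 0.0195 = 0.0610 mol/L
[H2O2]_original = 0.0610 × 500.0/5.00 = 6.10 mol/L

6.10 mol/L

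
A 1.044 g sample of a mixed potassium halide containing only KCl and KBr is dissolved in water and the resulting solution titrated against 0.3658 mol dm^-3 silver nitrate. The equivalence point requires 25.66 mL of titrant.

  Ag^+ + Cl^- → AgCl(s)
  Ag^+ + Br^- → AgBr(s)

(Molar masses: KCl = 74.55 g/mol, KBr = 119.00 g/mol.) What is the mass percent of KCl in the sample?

11.72 %

n(AgNO3) = 0.02566 × 0.3658 = 9.386 × 10^-3 mol
Let x = n(KCl), y = n(KBr).
Titrant: 1x + 1y = 9.386 × 10^-3;  mass: 74.55x + 119.00y = 1.044
Solving, x = 1.642 × 10^-3 mol, y = 7.744 × 10^-3 mol
mass of KCl = 1.642 × 10^-3 × 74.55 = 0.1224 g
% KCl = 0.1224 / 1.044 × 100 = 11.72 %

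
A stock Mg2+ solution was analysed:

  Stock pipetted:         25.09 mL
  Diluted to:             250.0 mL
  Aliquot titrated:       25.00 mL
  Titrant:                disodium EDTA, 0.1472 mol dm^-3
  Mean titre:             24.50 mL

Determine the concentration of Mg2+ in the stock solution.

1.437 mol/L

Mg^2+ + EDTA^4- → [Mg(EDTA)]^2-
n(EDTA) = 0.02450 × 0.1472 = 3.606 × 10^-3 mol
n(Mg2+) in the aliquot = 3.606 × 10^-3 mol (1:1 ratio)
[Mg2+]_dilute = 3.606 × 10^-3 / 0.02500 = 0.1443 mol/L
Dilution factor = 250.0 / 25.09 = 9.964
[Mg2+]_stock = 0.1443 × 9.964 = 1.437 mol/L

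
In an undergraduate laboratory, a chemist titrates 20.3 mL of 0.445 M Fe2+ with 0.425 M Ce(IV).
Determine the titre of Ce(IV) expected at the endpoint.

Ce^4+ + Fe^2+ → Ce^3+ + Fe^3+
n(Fe2+) = 0.0203 L × 0.445 mol/L = 9.03 × 10^-3 mol
n(Ce4+) = 9.03 × 10^-3 mol (1:1 stoichiometry)
V(Ce4+) = 9.03 × 10^-3 mol / 0.425 mol/L = 0.0213 L = 21.3 mL

21.3 mL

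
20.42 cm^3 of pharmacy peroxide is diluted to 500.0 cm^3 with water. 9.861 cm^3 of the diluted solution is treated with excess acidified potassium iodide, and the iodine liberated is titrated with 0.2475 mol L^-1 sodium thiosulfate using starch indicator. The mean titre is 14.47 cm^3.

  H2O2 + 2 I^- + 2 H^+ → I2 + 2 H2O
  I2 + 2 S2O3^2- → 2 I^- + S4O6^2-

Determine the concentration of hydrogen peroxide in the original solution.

4.446 mol/L

n(S2O3^2-) = 0.01447 × 0.2475 = 3.581 × 10^-3 mol
n(I2) = n(S2O3^2-)/2 = 1.791 × 10^-3 mol
n(H2O2) in the aliquot = 1.791 × 10^-3 mol (1:1 ratio)
[H2O2]_dilute = 1.791 × 10^-3 / 0.009861 = 0.1816 mol/L
[H2O2]_original = 0.1816 × 500.0/20.42 = 4.446 mol/L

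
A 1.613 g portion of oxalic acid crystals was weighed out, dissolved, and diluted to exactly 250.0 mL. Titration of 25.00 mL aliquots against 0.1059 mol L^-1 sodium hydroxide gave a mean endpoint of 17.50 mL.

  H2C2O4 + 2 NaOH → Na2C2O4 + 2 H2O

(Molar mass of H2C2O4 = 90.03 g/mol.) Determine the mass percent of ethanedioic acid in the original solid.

n(NaOH) per titration = 0.01750 × 0.1059 = 1.853 × 10^-3 mol
From the 1:2 ratio, n(H2C2O4) in each aliquot = 1/2 × 1.853 × 10^-3 = 9.266 × 10^-4 mol
n(H2C2O4) in the whole flask = 9.266 × 10^-4 × 250.0/25.00 = 9.266 × 10^-3 mol
mass of H2C2O4 = 9.266 × 10^-3 × 90.03 = 0.8342 g
% H2C2O4 = 0.8342 / 1.613 × 100 = 51.72 %

51.72 %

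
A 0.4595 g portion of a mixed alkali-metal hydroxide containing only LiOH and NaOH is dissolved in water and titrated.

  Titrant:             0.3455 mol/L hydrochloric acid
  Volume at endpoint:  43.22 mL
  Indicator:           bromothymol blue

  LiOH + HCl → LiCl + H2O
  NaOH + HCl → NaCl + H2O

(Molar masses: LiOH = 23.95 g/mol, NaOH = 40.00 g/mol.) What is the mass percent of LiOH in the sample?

n(HCl) = 0.04322 × 0.3455 = 0.01493 mol
Let x = n(LiOH), y = n(NaOH).
Titrant: 1x + 1y = 0.01493;  mass: 23.95x + 40.00y = 0.4595
Solving, x = 8.586 × 10^-3 mol, y = 6.347 × 10^-3 mol
mass of LiOH = 8.586 × 10^-3 × 23.95 = 0.2056 g
% LiOH = 0.2056 / 0.4595 × 100 = 44.75 %

44.75 %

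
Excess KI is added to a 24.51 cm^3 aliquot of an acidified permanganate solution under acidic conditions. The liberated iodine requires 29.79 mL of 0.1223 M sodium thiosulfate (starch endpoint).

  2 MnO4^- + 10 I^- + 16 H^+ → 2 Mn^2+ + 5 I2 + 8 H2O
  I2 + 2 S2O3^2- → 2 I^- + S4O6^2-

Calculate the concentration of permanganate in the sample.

0.02973 M

n(S2O3^2-) = 0.02979 × 0.1223 = 3.643 × 10^-3 mol
n(I2) = n(S2O3^2-)/2 = 1.822 × 10^-3 mol
From the 2:5 ratio, n(MnO4^-) in the aliquot = 2/5 × 1.822 × 10^-3 = 7.287 × 10^-4 mol
[MnO4^-] = 7.287 × 10^-4 / 0.02451 = 0.02973 mol/L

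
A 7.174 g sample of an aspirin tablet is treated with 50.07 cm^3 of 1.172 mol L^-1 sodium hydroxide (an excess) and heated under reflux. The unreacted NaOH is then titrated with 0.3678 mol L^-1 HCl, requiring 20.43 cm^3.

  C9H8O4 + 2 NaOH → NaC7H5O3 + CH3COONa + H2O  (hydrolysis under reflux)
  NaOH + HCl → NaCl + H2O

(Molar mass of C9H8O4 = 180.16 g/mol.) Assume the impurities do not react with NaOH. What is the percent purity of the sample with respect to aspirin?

64.25 %

n(NaOH) added = 0.05007 × 1.172 = 0.05868 mol
n(HCl) used in back-titration = 0.02043 × 0.3678 = 7.514 × 10^-3 mol
n(NaOH) left over = 7.514 × 10^-3 mol (1:1 ratio)
n(NaOH) consumed by analyte = 0.05868 − 7.514 × 10^-3 = 0.05117 mol
From the 1:2 ratio, n(C9H8O4) = 1/2 × 0.05117 = 0.02558 mol
mass of C9H8O4 = 0.02558 × 180.16 = 4.609 g
% C9H8O4 = 4.609 / 7.174 × 100 = 64.25 %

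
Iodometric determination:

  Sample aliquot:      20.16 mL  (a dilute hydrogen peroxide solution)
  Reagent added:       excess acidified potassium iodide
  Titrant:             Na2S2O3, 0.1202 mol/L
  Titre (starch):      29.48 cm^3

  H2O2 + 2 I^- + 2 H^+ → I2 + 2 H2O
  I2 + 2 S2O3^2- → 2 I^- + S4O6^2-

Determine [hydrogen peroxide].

n(S2O3^2-) = 0.02948 × 0.1202 = 3.543 × 10^-3 mol
n(I2) = n(S2O3^2-)/2 = 1.772 × 10^-3 mol
n(H2O2) in the aliquot = 1.772 × 10^-3 mol (1:1 ratio)
[H2O2] = 1.772 × 10^-3 / 0.02016 = 0.08788 mol/L

0.08788 mol/L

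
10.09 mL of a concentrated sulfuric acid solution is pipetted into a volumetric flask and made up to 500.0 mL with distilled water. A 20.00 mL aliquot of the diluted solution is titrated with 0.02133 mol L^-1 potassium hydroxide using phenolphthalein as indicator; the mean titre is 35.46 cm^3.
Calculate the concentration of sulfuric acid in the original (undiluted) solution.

0.9370 mol/L

H2SO4 + 2 KOH → K2SO4 + 2 H2O
n(KOH) = 0.03546 × 0.02133 = 7.564 × 10^-4 mol
From the 1:2 ratio, n(H2SO4) in the aliquot = 1/2 × 7.564 × 10^-4 = 3.782 × 10^-4 mol
[H2SO4]_dilute = 3.782 × 10^-4 / 0.02000 = 0.01891 mol/L
Dilution factor = 500.0 / 10.09 = 49.55
[H2SO4]_stock = 0.01891 × 49.55 = 0.9370 mol/L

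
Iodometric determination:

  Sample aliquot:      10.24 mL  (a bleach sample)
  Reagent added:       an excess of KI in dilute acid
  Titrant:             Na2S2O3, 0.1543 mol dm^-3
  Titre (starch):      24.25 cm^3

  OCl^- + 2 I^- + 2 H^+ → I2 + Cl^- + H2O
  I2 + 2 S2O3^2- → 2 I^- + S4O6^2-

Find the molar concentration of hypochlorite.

0.1827 mol/L

n(S2O3^2-) = 0.02425 × 0.1543 = 3.742 × 10^-3 mol
n(I2) = n(S2O3^2-)/2 = 1.871 × 10^-3 mol
n(OCl^-) in the aliquot = 1.871 × 10^-3 mol (1:1 ratio)
[OCl^-] = 1.871 × 10^-3 / 0.01024 = 0.1827 mol/L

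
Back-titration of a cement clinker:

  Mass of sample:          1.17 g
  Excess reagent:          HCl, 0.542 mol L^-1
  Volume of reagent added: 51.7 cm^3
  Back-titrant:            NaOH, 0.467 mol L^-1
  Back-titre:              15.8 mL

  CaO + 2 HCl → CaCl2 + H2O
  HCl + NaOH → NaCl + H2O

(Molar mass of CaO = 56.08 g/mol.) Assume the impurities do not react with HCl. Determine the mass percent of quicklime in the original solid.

49.5 %

n(HCl) added = 0.0517 × 0.542 = 0.0280 mol
n(NaOH) used in back-titration = 0.0158 × 0.467 = 7.38 × 10^-3 mol
n(HCl) left over = 7.38 × 10^-3 mol (1:1 ratio)
n(HCl) consumed by analyte = 0.0280 − 7.38 × 10^-3 = 0.0206 mol
From the 1:2 ratio, n(CaO) = 1/2 × 0.0206 = 0.0103 mol
mass of CaO = 0.0103 × 56.08 = 0.579 g
% CaO = 0.579 / 1.17 × 100 = 49.5 %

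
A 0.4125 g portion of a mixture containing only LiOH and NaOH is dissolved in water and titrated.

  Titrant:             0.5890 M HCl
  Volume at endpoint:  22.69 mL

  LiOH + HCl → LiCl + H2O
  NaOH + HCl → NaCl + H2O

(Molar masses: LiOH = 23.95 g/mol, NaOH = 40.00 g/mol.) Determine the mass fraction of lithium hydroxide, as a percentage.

44.16 %

n(HCl) = 0.02269 × 0.5890 = 0.01336 mol
Let x = n(LiOH), y = n(NaOH).
Titrant: 1x + 1y = 0.01336;  mass: 23.95x + 40.00y = 0.4125
Solving, x = 7.606 × 10^-3 mol, y = 5.758 × 10^-3 mol
mass of LiOH = 7.606 × 10^-3 × 23.95 = 0.1822 g
% LiOH = 0.1822 / 0.4125 × 100 = 44.16 %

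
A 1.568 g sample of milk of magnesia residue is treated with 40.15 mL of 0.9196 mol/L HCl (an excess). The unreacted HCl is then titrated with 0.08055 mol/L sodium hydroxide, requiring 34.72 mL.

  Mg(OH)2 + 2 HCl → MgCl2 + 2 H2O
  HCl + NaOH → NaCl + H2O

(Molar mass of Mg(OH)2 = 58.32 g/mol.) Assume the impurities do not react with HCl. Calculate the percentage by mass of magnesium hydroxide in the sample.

n(HCl) added = 0.04015 × 0.9196 = 0.03692 mol
n(NaOH) used in back-titration = 0.03472 × 0.08055 = 2.797 × 10^-3 mol
n(HCl) left over = 2.797 × 10^-3 mol (1:1 ratio)
n(HCl) consumed by analyte = 0.03692 − 2.797 × 10^-3 = 0.03413 mol
From the 1:2 ratio, n(Mg(OH)2) = 1/2 × 0.03413 = 0.01706 mol
mass of Mg(OH)2 = 0.01706 × 58.32 = 0.9951 g
% Mg(OH)2 = 0.9951 / 1.568 × 100 = 63.46 %

63.46 %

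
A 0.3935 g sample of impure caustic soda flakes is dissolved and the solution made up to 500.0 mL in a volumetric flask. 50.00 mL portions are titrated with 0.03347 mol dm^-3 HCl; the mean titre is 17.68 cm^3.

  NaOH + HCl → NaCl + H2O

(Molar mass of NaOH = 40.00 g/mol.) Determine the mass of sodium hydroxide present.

n(HCl) per titration = 0.01768 × 0.03347 = 5.917 × 10^-4 mol
n(NaOH) in each aliquot = 5.917 × 10^-4 mol (1:1 ratio)
n(NaOH) in the whole flask = 5.917 × 10^-4 × 500.0/50.00 = 5.917 × 10^-3 mol
mass of NaOH = 5.917 × 10^-3 × 40.00 = 0.2367 g

0.2367 g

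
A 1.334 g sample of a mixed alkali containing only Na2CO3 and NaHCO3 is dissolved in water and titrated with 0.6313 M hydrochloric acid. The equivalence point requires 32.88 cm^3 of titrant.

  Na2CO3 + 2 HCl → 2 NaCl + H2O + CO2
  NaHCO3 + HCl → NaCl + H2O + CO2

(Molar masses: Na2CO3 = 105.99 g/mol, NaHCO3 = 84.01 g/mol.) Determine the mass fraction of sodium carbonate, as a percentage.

52.49 %

n(HCl) = 0.03288 × 0.6313 = 0.02076 mol
Let x = n(Na2CO3), y = n(NaHCO3).
Titrant: 2x + 1y = 0.02076;  mass: 105.99x + 84.01y = 1.334
Solving, x = 6.607 × 10^-3 mol, y = 7.544 × 10^-3 mol
mass of Na2CO3 = 6.607 × 10^-3 × 105.99 = 0.7002 g
% Na2CO3 = 0.7002 / 1.334 × 100 = 52.49 %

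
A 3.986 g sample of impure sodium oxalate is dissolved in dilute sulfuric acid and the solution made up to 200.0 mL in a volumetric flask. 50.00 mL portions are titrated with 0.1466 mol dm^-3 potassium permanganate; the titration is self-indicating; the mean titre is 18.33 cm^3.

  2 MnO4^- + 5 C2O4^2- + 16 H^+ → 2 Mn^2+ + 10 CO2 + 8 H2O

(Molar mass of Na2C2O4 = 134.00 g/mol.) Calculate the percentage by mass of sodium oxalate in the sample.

90.34 %

n(KMnO4) per titration = 0.01833 × 0.1466 = 2.687 × 10^-3 mol
From the 5:2 ratio, n(Na2C2O4) in each aliquot = 5/2 × 2.687 × 10^-3 = 6.718 × 10^-3 mol
n(Na2C2O4) in the whole flask = 6.718 × 10^-3 × 200.0/50.00 = 0.02687 mol
mass of Na2C2O4 = 0.02687 × 134.00 = 3.601 g
% Na2C2O4 = 3.601 / 3.986 × 100 = 90.34 %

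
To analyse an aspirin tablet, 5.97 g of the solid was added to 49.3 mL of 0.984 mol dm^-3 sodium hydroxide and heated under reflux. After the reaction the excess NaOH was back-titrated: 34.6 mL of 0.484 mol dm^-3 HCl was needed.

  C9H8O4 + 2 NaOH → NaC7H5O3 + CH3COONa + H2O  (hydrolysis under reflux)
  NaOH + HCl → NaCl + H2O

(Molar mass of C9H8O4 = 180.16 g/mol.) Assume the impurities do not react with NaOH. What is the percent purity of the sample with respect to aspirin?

n(NaOH) added = 0.0493 × 0.984 = 0.0485 mol
n(HCl) used in back-titration = 0.0346 × 0.484 = 0.0167 mol
n(NaOH) left over = 0.0167 mol (1:1 ratio)
n(NaOH) consumed by analyte = 0.0485 − 0.0167 = 0.0318 mol
From the 1:2 ratio, n(C9H8O4) = 1/2 × 0.0318 = 0.0159 mol
mass of C9H8O4 = 0.0159 × 180.16 = 2.86 g
% C9H8O4 = 2.86 / 5.97 × 100 = 47.9 %

47.9 %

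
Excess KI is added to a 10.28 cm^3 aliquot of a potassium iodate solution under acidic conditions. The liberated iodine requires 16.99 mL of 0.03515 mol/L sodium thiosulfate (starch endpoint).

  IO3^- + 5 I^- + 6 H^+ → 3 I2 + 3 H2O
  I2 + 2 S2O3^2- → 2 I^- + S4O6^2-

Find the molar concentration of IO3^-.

0.009682 mol/L

n(S2O3^2-) = 0.01699 × 0.03515 = 5.972 × 10^-4 mol
n(I2) = n(S2O3^2-)/2 = 2.986 × 10^-4 mol
From the 1:3 ratio, n(IO3^-) in the aliquot = 1/3 × 2.986 × 10^-4 = 9.953 × 10^-5 mol
[IO3^-] = 9.953 × 10^-5 / 0.01028 = 0.009682 mol/L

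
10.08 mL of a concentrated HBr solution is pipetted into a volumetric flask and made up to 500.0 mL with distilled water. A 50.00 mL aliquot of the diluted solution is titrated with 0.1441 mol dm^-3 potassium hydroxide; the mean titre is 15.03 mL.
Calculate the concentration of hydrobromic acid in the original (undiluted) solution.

HBr + KOH → KBr + H2O
n(KOH) = 0.01503 × 0.1441 = 2.166 × 10^-3 mol
n(HBr) in the aliquot = 2.166 × 10^-3 mol (1:1 ratio)
[HBr]_dilute = 2.166 × 10^-3 / 0.05000 = 0.04332 mol/L
Dilution factor = 500.0 / 10.08 = 49.60
[HBr]_stock = 0.04332 × 49.60 = 2.149 mol/L

2.149 mol/L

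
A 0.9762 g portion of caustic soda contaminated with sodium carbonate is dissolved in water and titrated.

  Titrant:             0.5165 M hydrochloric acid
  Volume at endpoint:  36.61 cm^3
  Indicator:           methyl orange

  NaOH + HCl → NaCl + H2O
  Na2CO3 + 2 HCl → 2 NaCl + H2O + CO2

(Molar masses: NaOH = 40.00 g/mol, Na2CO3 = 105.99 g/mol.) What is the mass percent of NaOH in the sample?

n(HCl) = 0.03661 × 0.5165 = 0.01891 mol
Let x = n(NaOH), y = n(Na2CO3).
Titrant: 1x + 2y = 0.01891;  mass: 40.00x + 105.99y = 0.9762
Solving, x = 1.992 × 10^-3 mol, y = 8.459 × 10^-3 mol
mass of NaOH = 1.992 × 10^-3 × 40.00 = 0.07968 g
% NaOH = 0.07968 / 0.9762 × 100 = 8.162 %

8.162 %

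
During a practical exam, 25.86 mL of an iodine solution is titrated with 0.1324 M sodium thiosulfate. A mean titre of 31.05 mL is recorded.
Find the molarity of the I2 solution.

I2 + 2 S2O3^2- → 2 I^- + S4O6^2-
n(Na2S2O3) = 0.03105 L × 0.1324 mol/L = 4.111 × 10^-3 mol
From the 1:2 mole ratio, n(I2) = 1/2 × 4.111 × 10^-3 = 2.056 × 10^-3 mol
[I2] = 2.056 × 10^-3 mol / 0.02586 L = 0.07949 mol/L

0.07949 M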